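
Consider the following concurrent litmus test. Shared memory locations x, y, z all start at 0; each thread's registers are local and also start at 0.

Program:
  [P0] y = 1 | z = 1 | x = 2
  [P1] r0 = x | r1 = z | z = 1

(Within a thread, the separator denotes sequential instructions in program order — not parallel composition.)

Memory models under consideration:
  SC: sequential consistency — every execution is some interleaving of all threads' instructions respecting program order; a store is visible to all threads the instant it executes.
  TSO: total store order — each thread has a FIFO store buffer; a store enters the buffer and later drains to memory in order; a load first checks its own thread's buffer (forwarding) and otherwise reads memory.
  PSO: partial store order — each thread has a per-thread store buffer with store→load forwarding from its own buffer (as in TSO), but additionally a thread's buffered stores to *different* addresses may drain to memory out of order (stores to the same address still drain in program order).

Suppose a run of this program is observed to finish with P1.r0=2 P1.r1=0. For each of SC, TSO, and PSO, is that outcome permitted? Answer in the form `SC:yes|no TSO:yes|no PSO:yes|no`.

outcome vector order: (P1.r0,P1.r1)
SC: 3 outcomes — {<0 0>, <0 1>, <2 1>}
TSO: 3 outcomes — {<0 0>, <0 1>, <2 1>}
PSO: 4 outcomes — {<0 0>, <0 1>, <2 0>, <2 1>}
target <2 0> ∈ {PSO}

SC:no TSO:no PSO:yes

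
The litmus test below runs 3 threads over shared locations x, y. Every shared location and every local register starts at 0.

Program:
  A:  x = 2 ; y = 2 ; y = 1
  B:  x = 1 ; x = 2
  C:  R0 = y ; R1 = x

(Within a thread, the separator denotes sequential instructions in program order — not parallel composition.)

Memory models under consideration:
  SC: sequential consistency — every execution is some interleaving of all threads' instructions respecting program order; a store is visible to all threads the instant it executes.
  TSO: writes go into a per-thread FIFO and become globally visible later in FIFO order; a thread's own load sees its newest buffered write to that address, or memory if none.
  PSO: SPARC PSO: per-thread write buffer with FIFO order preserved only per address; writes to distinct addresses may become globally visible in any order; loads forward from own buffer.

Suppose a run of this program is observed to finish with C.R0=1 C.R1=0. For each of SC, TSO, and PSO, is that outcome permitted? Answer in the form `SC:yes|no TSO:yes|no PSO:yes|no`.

SC:no TSO:no PSO:yes

outcome vector order: (C.R0,C.R1)
SC (7): <0 0>; <0 1>; <0 2>; <1 1>; <1 2>; <2 1>; <2 2>
TSO (7): <0 0>; <0 1>; <0 2>; <1 1>; <1 2>; <2 1>; <2 2>
PSO (9): <0 0>; <0 1>; <0 2>; <1 0>; <1 1>; <1 2>; <2 0>; <2 1>; <2 2>
target <1 0> ∈ {PSO}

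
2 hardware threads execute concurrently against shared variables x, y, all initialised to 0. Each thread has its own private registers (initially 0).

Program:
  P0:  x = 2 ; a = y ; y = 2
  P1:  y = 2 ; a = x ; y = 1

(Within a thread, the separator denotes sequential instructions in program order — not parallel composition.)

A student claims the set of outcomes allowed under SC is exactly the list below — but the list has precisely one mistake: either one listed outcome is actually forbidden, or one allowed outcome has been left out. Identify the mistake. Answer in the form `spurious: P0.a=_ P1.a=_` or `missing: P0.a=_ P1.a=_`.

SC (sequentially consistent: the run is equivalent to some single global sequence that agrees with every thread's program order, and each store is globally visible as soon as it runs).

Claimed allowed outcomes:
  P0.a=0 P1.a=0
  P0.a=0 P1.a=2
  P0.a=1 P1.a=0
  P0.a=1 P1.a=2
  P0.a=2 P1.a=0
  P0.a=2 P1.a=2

spurious: P0.a=0 P1.a=0

outcome vector order: (P0.a,P1.a)
under SC → (0,2); (1,0); (1,2); (2,0); (2,2)
claimed∖SC = {(0,0)}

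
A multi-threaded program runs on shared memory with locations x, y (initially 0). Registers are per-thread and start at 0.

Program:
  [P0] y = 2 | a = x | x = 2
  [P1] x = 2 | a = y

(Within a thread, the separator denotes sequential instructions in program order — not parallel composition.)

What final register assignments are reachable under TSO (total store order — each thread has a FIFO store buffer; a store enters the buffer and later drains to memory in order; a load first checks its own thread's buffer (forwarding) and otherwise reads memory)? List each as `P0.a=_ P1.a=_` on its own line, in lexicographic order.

outcome vector order: (P0.a,P1.a)
|TSO outcomes| = 4

P0.a=0 P1.a=0
P0.a=0 P1.a=2
P0.a=2 P1.a=0
P0.a=2 P1.a=2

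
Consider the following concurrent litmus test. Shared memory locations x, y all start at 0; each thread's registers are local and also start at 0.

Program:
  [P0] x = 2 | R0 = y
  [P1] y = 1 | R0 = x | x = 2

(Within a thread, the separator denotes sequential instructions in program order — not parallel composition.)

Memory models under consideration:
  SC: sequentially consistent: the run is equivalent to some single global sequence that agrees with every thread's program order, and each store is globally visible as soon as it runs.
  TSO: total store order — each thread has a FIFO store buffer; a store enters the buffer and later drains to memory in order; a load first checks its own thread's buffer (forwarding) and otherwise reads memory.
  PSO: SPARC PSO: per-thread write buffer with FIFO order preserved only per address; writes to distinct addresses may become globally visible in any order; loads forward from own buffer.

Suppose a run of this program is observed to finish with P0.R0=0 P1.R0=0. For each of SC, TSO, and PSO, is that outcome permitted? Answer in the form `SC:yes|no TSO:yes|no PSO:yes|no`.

SC:no TSO:yes PSO:yes

outcome vector order: (P0.R0,P1.R0)
SC: 3 outcomes — {<0 2> <1 0> <1 2>}
TSO: 4 outcomes — {<0 0> <0 2> <1 0> <1 2>}
PSO: 4 outcomes — {<0 0> <0 2> <1 0> <1 2>}
target <0 0> ∈ {TSO,PSO}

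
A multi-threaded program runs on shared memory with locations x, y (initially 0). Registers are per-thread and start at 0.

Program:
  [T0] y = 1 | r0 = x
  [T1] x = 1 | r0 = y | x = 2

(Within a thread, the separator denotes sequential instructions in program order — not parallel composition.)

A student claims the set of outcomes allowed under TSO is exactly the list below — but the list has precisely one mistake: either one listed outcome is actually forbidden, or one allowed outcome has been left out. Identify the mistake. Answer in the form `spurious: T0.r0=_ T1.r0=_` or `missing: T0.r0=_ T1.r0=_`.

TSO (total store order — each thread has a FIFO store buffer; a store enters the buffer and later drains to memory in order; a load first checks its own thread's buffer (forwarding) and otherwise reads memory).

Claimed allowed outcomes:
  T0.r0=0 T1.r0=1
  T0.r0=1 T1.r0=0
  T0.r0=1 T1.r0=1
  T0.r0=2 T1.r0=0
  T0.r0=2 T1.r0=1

missing: T0.r0=0 T1.r0=0

outcome vector order: (T0.r0,T1.r0)
under TSO → (0,0) (0,1) (1,0) (1,1) (2,0) (2,1)
TSO∖claimed = {(0,0)}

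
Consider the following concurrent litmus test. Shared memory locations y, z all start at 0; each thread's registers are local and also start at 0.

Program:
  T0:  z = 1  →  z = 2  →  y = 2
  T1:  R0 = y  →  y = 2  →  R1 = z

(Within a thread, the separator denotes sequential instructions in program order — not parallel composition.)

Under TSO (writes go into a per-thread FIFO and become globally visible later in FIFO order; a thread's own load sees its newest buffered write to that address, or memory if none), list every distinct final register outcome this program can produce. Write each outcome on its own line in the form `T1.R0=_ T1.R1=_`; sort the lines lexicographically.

T1.R0=0 T1.R1=0
T1.R0=0 T1.R1=1
T1.R0=0 T1.R1=2
T1.R0=2 T1.R1=2

outcome vector order: (T1.R0,T1.R1)
|TSO outcomes| = 4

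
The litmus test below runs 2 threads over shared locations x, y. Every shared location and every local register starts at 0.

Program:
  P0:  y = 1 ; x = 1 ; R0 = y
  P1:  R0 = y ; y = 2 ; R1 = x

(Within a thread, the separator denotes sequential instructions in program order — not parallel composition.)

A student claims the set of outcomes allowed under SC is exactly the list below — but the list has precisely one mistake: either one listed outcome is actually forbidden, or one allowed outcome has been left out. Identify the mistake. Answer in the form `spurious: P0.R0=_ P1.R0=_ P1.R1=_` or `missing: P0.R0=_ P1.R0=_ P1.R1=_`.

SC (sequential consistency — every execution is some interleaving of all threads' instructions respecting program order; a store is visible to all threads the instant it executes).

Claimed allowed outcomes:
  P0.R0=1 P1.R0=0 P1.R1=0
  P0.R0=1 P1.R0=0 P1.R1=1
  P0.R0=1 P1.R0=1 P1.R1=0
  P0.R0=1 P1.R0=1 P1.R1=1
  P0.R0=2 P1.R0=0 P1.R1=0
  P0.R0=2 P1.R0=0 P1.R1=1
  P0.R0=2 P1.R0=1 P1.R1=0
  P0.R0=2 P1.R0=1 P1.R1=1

outcome vector order: (P0.R0,P1.R0,P1.R1)
under SC → 100; 101; 111; 200; 201; 210; 211
claimed∖SC = {110}

spurious: P0.R0=1 P1.R0=1 P1.R1=0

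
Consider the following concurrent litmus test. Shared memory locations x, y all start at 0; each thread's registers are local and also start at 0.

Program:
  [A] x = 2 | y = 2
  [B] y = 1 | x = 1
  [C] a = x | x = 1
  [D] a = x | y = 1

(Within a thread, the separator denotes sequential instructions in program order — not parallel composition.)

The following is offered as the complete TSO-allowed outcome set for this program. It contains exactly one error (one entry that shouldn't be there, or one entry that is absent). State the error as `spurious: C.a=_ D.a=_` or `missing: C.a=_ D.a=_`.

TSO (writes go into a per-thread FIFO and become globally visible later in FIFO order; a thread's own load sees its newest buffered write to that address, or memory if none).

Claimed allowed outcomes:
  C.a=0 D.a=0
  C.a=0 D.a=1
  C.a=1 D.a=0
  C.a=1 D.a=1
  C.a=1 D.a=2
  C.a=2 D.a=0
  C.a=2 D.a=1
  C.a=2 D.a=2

missing: C.a=0 D.a=2

outcome vector order: (C.a,D.a)
under TSO → (0,0), (0,1), (0,2), (1,0), (1,1), (1,2), (2,0), (2,1), (2,2)
TSO∖claimed = {(0,2)}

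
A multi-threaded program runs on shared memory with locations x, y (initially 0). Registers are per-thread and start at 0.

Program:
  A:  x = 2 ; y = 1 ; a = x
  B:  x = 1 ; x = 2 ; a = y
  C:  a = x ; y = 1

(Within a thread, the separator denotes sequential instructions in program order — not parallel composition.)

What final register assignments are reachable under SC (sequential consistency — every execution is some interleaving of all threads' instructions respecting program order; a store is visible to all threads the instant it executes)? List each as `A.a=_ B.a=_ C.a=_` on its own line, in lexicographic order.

A.a=1 B.a=1 C.a=0
A.a=1 B.a=1 C.a=1
A.a=1 B.a=1 C.a=2
A.a=2 B.a=0 C.a=0
A.a=2 B.a=0 C.a=1
A.a=2 B.a=0 C.a=2
A.a=2 B.a=1 C.a=0
A.a=2 B.a=1 C.a=1
A.a=2 B.a=1 C.a=2

outcome vector order: (A.a,B.a,C.a)
|SC outcomes| = 9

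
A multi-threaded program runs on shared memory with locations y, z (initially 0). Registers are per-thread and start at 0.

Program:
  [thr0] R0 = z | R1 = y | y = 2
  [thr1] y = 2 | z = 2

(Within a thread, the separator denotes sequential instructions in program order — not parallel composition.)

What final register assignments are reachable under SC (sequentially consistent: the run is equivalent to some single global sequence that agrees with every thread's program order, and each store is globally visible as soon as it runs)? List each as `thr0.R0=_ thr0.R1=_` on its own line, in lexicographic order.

thr0.R0=0 thr0.R1=0
thr0.R0=0 thr0.R1=2
thr0.R0=2 thr0.R1=2

outcome vector order: (thr0.R0,thr0.R1)
|SC outcomes| = 3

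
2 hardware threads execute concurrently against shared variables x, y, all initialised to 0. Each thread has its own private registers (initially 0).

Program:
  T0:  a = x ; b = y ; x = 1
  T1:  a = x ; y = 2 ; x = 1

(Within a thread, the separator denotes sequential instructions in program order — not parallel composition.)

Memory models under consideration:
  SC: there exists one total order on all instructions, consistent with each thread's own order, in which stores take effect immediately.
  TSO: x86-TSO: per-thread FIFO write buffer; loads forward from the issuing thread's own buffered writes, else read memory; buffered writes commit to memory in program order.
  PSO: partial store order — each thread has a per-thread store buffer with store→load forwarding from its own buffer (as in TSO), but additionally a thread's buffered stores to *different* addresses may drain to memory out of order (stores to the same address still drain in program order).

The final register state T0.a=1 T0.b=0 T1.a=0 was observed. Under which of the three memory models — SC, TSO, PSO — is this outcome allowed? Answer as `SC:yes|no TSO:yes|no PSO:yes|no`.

SC:no TSO:no PSO:yes

outcome vector order: (T0.a,T0.b,T1.a)
under SC → <0 0 0> <0 0 1> <0 2 0> <1 2 0>
under TSO → <0 0 0> <0 0 1> <0 2 0> <1 2 0>
under PSO → <0 0 0> <0 0 1> <0 2 0> <1 0 0> <1 2 0>
target <1 0 0> ∈ {PSO}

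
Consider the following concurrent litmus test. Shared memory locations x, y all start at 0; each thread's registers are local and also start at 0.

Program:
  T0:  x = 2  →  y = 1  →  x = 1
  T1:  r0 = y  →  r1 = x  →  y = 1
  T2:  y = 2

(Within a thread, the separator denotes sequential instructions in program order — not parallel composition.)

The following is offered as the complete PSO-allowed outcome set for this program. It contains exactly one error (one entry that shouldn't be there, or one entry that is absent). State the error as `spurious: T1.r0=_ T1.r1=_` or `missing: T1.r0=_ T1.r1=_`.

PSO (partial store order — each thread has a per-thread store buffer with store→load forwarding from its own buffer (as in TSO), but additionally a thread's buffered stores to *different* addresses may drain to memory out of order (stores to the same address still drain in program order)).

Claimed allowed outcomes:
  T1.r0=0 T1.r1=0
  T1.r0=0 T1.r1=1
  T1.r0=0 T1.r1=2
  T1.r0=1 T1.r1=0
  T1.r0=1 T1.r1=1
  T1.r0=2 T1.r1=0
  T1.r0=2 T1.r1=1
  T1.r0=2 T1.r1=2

missing: T1.r0=1 T1.r1=2

outcome vector order: (T1.r0,T1.r1)
PSO (9): (0,0), (0,1), (0,2), (1,0), (1,1), (1,2), (2,0), (2,1), (2,2)
PSO∖claimed = {(1,2)}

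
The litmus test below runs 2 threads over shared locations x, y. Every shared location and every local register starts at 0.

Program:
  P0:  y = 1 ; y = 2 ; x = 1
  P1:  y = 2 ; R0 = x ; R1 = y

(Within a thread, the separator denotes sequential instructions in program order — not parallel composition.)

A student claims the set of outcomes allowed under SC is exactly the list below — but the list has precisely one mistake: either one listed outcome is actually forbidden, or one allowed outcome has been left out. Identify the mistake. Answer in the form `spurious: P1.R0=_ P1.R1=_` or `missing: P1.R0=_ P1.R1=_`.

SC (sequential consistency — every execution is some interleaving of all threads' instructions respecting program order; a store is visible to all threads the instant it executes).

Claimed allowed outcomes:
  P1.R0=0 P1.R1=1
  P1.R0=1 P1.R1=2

missing: P1.R0=0 P1.R1=2

outcome vector order: (P1.R0,P1.R1)
SC (3): <0 1>, <0 2>, <1 2>
SC∖claimed = {<0 2>}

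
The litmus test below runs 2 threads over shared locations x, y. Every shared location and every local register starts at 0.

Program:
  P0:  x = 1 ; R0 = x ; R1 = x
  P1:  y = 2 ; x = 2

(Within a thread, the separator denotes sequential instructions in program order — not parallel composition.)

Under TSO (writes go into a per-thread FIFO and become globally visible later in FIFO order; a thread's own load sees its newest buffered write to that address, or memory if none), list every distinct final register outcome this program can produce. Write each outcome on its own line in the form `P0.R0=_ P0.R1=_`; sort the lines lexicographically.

P0.R0=1 P0.R1=1
P0.R0=1 P0.R1=2
P0.R0=2 P0.R1=2

outcome vector order: (P0.R0,P0.R1)
|TSO outcomes| = 3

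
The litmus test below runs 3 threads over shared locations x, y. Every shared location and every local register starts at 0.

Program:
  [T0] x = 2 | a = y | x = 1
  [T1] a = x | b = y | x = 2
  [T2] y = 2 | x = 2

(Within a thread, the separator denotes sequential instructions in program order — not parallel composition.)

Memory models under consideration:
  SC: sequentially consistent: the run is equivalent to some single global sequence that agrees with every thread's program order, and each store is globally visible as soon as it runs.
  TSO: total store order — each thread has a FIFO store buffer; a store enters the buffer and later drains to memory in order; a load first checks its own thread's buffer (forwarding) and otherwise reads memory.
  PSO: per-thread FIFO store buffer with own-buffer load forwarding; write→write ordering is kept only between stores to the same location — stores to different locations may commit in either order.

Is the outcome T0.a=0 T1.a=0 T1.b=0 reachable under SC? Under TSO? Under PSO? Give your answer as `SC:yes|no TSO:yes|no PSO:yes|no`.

SC:yes TSO:yes PSO:yes

outcome vector order: (T0.a,T1.a,T1.b)
under SC → <0 0 0>; <0 0 2>; <0 1 0>; <0 1 2>; <0 2 0>; <0 2 2>; <2 0 0>; <2 0 2>; <2 1 2>; <2 2 0>; <2 2 2>
under TSO → <0 0 0>; <0 0 2>; <0 1 0>; <0 1 2>; <0 2 0>; <0 2 2>; <2 0 0>; <2 0 2>; <2 1 2>; <2 2 0>; <2 2 2>
under PSO → <0 0 0>; <0 0 2>; <0 1 0>; <0 1 2>; <0 2 0>; <0 2 2>; <2 0 0>; <2 0 2>; <2 1 2>; <2 2 0>; <2 2 2>
target <0 0 0> ∈ {SC,TSO,PSO}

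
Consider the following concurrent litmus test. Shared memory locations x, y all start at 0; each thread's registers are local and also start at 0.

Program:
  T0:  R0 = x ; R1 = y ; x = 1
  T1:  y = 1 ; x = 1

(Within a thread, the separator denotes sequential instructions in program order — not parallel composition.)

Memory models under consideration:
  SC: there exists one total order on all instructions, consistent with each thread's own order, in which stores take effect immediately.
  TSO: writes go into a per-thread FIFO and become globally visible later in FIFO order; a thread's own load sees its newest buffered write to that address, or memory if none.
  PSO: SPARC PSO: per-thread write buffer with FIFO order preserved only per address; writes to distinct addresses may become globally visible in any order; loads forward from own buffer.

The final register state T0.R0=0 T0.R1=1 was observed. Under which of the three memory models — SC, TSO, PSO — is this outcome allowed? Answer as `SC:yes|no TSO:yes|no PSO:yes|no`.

outcome vector order: (T0.R0,T0.R1)
[SC] allowed = {0/0 0/1 1/1}
[TSO] allowed = {0/0 0/1 1/1}
[PSO] allowed = {0/0 0/1 1/0 1/1}
target 0/1 ∈ {SC,TSO,PSO}

SC:yes TSO:yes PSO:yes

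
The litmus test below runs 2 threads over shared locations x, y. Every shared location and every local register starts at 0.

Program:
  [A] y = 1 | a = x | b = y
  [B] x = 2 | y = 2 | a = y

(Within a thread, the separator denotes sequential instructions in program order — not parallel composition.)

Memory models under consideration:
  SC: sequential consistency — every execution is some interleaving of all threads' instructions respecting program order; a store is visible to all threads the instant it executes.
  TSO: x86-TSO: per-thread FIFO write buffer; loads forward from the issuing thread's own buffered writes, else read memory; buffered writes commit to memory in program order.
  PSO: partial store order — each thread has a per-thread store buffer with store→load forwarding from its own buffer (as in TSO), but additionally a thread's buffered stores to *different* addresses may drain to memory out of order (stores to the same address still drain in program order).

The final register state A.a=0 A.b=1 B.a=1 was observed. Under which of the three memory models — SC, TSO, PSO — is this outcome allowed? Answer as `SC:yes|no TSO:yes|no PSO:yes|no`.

outcome vector order: (A.a,A.b,B.a)
[SC] allowed = {0/1/2 0/2/2 2/1/1 2/1/2 2/2/2}
[TSO] allowed = {0/1/1 0/1/2 0/2/2 2/1/1 2/1/2 2/2/2}
[PSO] allowed = {0/1/1 0/1/2 0/2/2 2/1/1 2/1/2 2/2/2}
target 0/1/1 ∈ {TSO,PSO}

SC:no TSO:yes PSO:yes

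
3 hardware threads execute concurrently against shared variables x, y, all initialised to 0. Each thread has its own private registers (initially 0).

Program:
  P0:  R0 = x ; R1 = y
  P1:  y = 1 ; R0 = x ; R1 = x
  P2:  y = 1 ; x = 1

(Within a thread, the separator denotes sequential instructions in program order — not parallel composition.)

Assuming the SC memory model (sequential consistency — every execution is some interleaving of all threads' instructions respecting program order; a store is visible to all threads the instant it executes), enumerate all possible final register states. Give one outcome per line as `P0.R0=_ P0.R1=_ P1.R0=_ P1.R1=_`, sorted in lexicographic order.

outcome vector order: (P0.R0,P0.R1,P1.R0,P1.R1)
|SC outcomes| = 9

P0.R0=0 P0.R1=0 P1.R0=0 P1.R1=0
P0.R0=0 P0.R1=0 P1.R0=0 P1.R1=1
P0.R0=0 P0.R1=0 P1.R0=1 P1.R1=1
P0.R0=0 P0.R1=1 P1.R0=0 P1.R1=0
P0.R0=0 P0.R1=1 P1.R0=0 P1.R1=1
P0.R0=0 P0.R1=1 P1.R0=1 P1.R1=1
P0.R0=1 P0.R1=1 P1.R0=0 P1.R1=0
P0.R0=1 P0.R1=1 P1.R0=0 P1.R1=1
P0.R0=1 P0.R1=1 P1.R0=1 P1.R1=1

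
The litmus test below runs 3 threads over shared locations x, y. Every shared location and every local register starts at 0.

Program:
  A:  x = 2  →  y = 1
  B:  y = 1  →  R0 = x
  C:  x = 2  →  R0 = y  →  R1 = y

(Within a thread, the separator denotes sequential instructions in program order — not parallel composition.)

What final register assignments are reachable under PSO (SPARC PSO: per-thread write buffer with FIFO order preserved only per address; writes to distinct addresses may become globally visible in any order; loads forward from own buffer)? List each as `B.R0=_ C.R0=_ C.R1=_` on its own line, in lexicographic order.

outcome vector order: (B.R0,C.R0,C.R1)
|PSO outcomes| = 6

B.R0=0 C.R0=0 C.R1=0
B.R0=0 C.R0=0 C.R1=1
B.R0=0 C.R0=1 C.R1=1
B.R0=2 C.R0=0 C.R1=0
B.R0=2 C.R0=0 C.R1=1
B.R0=2 C.R0=1 C.R1=1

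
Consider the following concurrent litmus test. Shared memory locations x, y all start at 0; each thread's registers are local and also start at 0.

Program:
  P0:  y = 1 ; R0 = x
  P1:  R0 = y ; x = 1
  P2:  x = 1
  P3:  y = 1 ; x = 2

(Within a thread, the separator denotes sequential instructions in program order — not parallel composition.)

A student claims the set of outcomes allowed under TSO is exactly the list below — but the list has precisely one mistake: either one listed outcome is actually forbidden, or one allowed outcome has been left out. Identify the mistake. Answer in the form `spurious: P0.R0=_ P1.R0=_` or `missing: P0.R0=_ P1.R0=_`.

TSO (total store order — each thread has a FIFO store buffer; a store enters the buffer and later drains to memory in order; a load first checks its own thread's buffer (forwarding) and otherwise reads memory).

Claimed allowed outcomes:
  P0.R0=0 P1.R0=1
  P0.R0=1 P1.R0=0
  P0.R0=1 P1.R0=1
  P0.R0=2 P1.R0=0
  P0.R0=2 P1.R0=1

missing: P0.R0=0 P1.R0=0

outcome vector order: (P0.R0,P1.R0)
TSO (6): <0 0>; <0 1>; <1 0>; <1 1>; <2 0>; <2 1>
TSO∖claimed = {<0 0>}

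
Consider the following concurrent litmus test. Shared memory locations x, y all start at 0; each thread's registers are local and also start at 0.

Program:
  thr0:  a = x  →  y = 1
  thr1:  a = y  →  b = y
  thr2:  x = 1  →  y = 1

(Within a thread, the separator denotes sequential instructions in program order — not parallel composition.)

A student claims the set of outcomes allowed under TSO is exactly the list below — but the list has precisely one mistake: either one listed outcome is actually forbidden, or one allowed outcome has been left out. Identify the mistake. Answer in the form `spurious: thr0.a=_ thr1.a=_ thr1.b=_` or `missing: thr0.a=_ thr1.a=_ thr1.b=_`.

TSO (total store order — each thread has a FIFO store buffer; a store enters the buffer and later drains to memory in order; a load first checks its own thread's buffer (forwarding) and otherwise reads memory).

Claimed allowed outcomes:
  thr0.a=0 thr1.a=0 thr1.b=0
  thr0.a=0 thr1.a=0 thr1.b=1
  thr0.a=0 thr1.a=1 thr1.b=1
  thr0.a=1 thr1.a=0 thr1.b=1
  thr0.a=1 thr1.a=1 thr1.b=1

missing: thr0.a=1 thr1.a=0 thr1.b=0

outcome vector order: (thr0.a,thr1.a,thr1.b)
TSO (6): 0/0/0, 0/0/1, 0/1/1, 1/0/0, 1/0/1, 1/1/1
TSO∖claimed = {1/0/0}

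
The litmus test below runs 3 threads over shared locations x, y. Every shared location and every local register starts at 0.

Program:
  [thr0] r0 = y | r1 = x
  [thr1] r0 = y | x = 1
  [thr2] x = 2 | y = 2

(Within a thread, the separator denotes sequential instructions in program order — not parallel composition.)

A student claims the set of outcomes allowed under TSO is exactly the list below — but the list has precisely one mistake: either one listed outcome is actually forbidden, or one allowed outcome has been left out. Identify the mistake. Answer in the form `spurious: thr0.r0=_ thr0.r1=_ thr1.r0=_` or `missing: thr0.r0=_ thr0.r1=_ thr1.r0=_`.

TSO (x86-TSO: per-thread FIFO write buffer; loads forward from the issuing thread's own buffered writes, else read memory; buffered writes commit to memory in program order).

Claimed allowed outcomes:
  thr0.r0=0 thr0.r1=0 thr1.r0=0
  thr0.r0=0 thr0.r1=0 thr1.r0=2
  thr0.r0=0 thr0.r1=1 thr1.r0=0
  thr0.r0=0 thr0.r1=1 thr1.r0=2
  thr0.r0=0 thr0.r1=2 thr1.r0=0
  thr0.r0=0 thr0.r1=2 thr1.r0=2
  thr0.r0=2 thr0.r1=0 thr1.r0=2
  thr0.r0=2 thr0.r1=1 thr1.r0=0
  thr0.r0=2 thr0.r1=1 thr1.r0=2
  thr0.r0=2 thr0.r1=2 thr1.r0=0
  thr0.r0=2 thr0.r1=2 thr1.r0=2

spurious: thr0.r0=2 thr0.r1=0 thr1.r0=2

outcome vector order: (thr0.r0,thr0.r1,thr1.r0)
TSO: 10 outcomes — {(0,0,0); (0,0,2); (0,1,0); (0,1,2); (0,2,0); (0,2,2); (2,1,0); (2,1,2); (2,2,0); (2,2,2)}
claimed∖TSO = {(2,0,2)}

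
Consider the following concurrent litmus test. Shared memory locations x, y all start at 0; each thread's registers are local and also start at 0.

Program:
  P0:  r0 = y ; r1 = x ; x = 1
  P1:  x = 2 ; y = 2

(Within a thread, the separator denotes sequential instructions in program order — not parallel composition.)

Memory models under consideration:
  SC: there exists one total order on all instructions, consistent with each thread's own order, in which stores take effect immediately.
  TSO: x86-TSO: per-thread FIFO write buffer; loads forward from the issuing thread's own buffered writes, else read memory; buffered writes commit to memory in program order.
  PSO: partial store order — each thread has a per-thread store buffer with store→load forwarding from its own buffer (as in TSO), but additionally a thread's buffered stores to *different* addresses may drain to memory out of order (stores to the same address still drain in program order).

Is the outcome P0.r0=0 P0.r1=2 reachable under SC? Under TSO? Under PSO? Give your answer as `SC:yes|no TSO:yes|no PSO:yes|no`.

SC:yes TSO:yes PSO:yes

outcome vector order: (P0.r0,P0.r1)
[SC] allowed = {(0,0) (0,2) (2,2)}
[TSO] allowed = {(0,0) (0,2) (2,2)}
[PSO] allowed = {(0,0) (0,2) (2,0) (2,2)}
target (0,2) ∈ {SC,TSO,PSO}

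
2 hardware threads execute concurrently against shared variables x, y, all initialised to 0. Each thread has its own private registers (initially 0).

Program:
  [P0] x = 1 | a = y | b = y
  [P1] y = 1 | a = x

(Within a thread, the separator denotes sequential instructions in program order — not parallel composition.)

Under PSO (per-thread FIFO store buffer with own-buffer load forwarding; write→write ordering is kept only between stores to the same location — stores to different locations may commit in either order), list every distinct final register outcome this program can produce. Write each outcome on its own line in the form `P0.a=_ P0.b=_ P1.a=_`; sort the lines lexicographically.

outcome vector order: (P0.a,P0.b,P1.a)
|PSO outcomes| = 6

P0.a=0 P0.b=0 P1.a=0
P0.a=0 P0.b=0 P1.a=1
P0.a=0 P0.b=1 P1.a=0
P0.a=0 P0.b=1 P1.a=1
P0.a=1 P0.b=1 P1.a=0
P0.a=1 P0.b=1 P1.a=1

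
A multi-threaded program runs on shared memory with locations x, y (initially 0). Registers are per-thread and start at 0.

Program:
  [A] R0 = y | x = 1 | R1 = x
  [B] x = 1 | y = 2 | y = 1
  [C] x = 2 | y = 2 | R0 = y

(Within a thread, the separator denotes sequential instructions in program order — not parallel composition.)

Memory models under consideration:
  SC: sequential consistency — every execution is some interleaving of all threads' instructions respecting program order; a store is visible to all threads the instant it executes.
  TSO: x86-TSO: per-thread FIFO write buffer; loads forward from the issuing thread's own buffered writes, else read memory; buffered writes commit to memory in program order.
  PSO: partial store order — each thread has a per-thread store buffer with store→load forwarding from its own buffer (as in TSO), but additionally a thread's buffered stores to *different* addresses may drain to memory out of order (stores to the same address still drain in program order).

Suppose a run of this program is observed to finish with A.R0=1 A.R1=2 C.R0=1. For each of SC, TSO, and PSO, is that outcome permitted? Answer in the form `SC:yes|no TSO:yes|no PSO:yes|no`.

SC:no TSO:no PSO:yes

outcome vector order: (A.R0,A.R1,C.R0)
SC: 11 outcomes — {011 012 021 022 111 112 122 211 212 221 222}
TSO: 11 outcomes — {011 012 021 022 111 112 122 211 212 221 222}
PSO: 12 outcomes — {011 012 021 022 111 112 121 122 211 212 221 222}
target 121 ∈ {PSO}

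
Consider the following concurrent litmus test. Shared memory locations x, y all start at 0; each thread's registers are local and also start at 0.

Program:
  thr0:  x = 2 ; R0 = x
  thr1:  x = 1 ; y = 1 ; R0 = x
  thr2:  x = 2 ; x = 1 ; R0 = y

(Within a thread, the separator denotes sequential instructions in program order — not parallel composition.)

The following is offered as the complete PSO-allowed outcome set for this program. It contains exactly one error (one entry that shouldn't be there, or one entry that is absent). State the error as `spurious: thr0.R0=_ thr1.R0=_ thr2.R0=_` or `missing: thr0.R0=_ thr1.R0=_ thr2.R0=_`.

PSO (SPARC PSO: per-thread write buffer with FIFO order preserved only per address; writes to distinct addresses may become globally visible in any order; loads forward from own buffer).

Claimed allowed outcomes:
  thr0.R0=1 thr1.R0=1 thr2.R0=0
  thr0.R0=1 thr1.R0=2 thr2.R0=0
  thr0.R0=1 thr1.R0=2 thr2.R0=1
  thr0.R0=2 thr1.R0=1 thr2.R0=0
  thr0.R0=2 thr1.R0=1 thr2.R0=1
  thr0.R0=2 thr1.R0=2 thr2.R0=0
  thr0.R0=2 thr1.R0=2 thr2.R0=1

missing: thr0.R0=1 thr1.R0=1 thr2.R0=1

outcome vector order: (thr0.R0,thr1.R0,thr2.R0)
PSO (8): (1,1,0) (1,1,1) (1,2,0) (1,2,1) (2,1,0) (2,1,1) (2,2,0) (2,2,1)
PSO∖claimed = {(1,1,1)}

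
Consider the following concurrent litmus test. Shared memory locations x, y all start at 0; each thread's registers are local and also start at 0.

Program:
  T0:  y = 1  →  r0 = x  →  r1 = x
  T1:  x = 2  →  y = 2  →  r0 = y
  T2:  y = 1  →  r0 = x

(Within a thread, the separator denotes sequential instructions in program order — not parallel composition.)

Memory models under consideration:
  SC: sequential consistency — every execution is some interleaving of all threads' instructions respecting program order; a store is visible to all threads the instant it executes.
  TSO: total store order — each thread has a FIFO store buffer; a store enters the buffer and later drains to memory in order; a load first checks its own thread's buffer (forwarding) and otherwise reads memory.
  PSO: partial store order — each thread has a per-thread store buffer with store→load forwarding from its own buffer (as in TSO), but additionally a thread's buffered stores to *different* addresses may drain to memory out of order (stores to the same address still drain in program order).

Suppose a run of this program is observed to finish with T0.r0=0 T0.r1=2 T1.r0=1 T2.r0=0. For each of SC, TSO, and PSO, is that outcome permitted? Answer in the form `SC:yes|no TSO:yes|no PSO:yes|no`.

SC:no TSO:yes PSO:yes

outcome vector order: (T0.r0,T0.r1,T1.r0,T2.r0)
[SC] allowed = {0012 0020 0022 0212 0220 0222 2210 2212 2220 2222}
[TSO] allowed = {0010 0012 0020 0022 0210 0212 0220 0222 2210 2212 2220 2222}
[PSO] allowed = {0010 0012 0020 0022 0210 0212 0220 0222 2210 2212 2220 2222}
target 0210 ∈ {TSO,PSO}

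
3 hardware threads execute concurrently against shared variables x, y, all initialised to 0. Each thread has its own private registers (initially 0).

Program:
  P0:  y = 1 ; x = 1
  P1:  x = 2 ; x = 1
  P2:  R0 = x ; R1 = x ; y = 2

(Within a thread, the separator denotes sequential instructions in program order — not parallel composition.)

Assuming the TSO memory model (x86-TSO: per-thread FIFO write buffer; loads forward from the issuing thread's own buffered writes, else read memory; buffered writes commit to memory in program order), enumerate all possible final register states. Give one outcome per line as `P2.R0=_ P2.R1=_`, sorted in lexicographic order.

P2.R0=0 P2.R1=0
P2.R0=0 P2.R1=1
P2.R0=0 P2.R1=2
P2.R0=1 P2.R1=1
P2.R0=1 P2.R1=2
P2.R0=2 P2.R1=1
P2.R0=2 P2.R1=2

outcome vector order: (P2.R0,P2.R1)
|TSO outcomes| = 7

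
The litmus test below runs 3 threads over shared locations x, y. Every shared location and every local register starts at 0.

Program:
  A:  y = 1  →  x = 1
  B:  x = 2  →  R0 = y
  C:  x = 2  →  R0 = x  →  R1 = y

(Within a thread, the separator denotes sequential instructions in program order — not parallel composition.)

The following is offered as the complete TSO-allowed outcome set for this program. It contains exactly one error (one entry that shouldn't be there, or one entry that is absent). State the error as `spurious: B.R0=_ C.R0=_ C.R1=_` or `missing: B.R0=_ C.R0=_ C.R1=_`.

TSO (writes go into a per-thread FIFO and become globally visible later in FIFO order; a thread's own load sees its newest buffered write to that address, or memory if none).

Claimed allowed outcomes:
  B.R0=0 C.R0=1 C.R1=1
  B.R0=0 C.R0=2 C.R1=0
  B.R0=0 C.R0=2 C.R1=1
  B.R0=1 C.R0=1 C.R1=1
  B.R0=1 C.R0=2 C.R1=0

missing: B.R0=1 C.R0=2 C.R1=1

outcome vector order: (B.R0,C.R0,C.R1)
under TSO → <0 1 1>, <0 2 0>, <0 2 1>, <1 1 1>, <1 2 0>, <1 2 1>
TSO∖claimed = {<1 2 1>}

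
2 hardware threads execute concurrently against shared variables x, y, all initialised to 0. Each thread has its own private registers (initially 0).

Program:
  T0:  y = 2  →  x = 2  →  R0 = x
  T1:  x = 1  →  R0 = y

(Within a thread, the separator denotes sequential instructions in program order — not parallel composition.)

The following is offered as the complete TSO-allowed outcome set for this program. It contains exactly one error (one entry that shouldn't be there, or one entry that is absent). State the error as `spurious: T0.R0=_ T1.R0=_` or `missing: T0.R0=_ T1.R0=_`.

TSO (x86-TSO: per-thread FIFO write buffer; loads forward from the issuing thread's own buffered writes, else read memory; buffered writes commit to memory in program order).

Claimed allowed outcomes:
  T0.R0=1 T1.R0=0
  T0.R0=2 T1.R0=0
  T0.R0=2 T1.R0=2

missing: T0.R0=1 T1.R0=2

outcome vector order: (T0.R0,T1.R0)
TSO (4): 1/0 1/2 2/0 2/2
TSO∖claimed = {1/2}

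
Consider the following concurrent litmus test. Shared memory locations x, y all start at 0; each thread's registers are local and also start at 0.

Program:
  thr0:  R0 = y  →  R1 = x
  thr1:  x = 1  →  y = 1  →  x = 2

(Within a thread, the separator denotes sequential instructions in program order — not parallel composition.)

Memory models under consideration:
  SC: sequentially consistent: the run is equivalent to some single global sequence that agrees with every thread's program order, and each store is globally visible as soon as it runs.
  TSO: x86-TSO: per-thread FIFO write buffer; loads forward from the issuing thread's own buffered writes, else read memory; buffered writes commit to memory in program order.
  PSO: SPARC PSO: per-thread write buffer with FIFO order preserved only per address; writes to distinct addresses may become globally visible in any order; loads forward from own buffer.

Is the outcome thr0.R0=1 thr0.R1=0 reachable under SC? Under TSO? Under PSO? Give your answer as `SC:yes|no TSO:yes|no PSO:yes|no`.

SC:no TSO:no PSO:yes

outcome vector order: (thr0.R0,thr0.R1)
SC (5): 0/0 0/1 0/2 1/1 1/2
TSO (5): 0/0 0/1 0/2 1/1 1/2
PSO (6): 0/0 0/1 0/2 1/0 1/1 1/2
target 1/0 ∈ {PSO}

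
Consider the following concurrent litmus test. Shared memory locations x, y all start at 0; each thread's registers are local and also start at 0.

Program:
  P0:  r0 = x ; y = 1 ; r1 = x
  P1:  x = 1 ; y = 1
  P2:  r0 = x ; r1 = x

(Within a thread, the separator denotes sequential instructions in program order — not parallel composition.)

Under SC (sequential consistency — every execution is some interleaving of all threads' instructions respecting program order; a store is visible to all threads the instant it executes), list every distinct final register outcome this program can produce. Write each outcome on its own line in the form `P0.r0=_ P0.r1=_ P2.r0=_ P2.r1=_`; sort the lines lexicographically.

outcome vector order: (P0.r0,P0.r1,P2.r0,P2.r1)
|SC outcomes| = 9

P0.r0=0 P0.r1=0 P2.r0=0 P2.r1=0
P0.r0=0 P0.r1=0 P2.r0=0 P2.r1=1
P0.r0=0 P0.r1=0 P2.r0=1 P2.r1=1
P0.r0=0 P0.r1=1 P2.r0=0 P2.r1=0
P0.r0=0 P0.r1=1 P2.r0=0 P2.r1=1
P0.r0=0 P0.r1=1 P2.r0=1 P2.r1=1
P0.r0=1 P0.r1=1 P2.r0=0 P2.r1=0
P0.r0=1 P0.r1=1 P2.r0=0 P2.r1=1
P0.r0=1 P0.r1=1 P2.r0=1 P2.r1=1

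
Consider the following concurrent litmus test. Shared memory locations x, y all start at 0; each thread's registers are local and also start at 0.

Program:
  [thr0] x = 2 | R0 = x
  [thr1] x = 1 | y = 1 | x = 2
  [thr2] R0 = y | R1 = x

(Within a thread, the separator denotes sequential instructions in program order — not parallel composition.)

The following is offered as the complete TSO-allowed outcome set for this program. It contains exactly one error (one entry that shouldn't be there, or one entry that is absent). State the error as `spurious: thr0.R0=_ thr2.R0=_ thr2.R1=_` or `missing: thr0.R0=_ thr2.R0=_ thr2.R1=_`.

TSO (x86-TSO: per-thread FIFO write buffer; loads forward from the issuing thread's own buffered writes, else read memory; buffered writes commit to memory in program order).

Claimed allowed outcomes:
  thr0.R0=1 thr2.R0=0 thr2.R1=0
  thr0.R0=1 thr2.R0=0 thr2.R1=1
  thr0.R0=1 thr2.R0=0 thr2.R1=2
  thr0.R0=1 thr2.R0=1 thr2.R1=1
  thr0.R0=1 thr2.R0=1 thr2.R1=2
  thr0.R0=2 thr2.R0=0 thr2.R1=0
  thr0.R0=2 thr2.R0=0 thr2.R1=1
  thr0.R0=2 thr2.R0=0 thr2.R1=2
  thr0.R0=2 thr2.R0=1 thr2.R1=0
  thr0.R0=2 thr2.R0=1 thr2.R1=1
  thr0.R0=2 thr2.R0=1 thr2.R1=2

outcome vector order: (thr0.R0,thr2.R0,thr2.R1)
TSO (10): <1 0 0>; <1 0 1>; <1 0 2>; <1 1 1>; <1 1 2>; <2 0 0>; <2 0 1>; <2 0 2>; <2 1 1>; <2 1 2>
claimed∖TSO = {<2 1 0>}

spurious: thr0.R0=2 thr2.R0=1 thr2.R1=0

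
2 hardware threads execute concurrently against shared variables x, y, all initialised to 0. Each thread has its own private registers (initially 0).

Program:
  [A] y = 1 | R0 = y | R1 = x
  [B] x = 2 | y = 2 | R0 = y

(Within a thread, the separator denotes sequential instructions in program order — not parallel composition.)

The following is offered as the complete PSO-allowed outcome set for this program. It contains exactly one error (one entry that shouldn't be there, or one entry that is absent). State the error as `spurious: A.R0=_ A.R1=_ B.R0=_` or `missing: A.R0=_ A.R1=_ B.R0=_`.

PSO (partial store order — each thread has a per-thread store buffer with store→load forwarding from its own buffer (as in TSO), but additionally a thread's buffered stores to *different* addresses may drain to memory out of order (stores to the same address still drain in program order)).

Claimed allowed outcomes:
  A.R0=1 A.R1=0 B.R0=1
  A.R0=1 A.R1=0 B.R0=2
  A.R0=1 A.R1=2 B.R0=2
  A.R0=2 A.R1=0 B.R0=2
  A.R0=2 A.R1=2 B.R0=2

outcome vector order: (A.R0,A.R1,B.R0)
[PSO] allowed = {<1 0 1>; <1 0 2>; <1 2 1>; <1 2 2>; <2 0 2>; <2 2 2>}
PSO∖claimed = {<1 2 1>}

missing: A.R0=1 A.R1=2 B.R0=1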